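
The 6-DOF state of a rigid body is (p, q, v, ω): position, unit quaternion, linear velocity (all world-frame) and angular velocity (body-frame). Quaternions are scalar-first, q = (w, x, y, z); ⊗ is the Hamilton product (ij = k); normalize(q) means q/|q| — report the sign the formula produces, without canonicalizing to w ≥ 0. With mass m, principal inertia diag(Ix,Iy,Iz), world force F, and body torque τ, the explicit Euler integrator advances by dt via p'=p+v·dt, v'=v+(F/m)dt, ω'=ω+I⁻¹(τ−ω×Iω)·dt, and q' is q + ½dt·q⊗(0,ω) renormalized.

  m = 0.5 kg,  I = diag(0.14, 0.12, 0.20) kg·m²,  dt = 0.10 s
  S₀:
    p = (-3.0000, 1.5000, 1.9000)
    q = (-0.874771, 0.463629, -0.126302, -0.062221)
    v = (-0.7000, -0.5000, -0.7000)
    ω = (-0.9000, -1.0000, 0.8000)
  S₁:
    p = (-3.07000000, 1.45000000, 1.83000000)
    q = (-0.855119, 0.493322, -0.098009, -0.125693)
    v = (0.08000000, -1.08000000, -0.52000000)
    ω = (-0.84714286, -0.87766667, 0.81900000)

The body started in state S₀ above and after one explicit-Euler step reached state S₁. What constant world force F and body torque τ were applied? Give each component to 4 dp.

F = (3.9000, -2.9000, 0.9000)
τ = (0.0100, 0.1900, 0.0200)

Δω = ω₁−ω₀ = (0.05285714, 0.12233333, 0.01900000)
precession coupling = (-0.0640, 0.0432, -0.0180)
applied torque τ = (0.0100, 0.1900, 0.0200)
velocity change Δv = (0.78000000, -0.58000000, 0.18000000)
m·(v₁−v₀)/dt = (3.9000, -2.9000, 0.9000)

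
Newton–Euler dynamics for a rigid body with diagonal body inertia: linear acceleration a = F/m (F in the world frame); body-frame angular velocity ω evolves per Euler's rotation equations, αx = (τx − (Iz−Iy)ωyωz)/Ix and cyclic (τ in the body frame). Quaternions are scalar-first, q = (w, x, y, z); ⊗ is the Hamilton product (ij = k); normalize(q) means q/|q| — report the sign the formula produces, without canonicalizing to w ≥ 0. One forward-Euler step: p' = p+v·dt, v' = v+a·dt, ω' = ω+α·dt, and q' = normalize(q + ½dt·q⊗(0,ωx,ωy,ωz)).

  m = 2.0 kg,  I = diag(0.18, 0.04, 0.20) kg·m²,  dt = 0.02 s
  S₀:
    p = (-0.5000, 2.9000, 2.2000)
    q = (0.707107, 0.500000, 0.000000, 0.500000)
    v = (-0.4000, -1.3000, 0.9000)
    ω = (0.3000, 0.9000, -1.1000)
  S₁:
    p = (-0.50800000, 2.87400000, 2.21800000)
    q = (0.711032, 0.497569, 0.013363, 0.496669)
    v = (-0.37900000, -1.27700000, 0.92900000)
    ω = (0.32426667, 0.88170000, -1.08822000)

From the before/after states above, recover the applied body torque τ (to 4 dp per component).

τ = (0.0600, -0.0300, 0.0800)

ω₁ − ω₀ = (0.02426667, -0.01830000, 0.01178000)
gyro term ω₀×Iω₀ = (-0.1584, 0.0066, -0.0378)
τ = I·(Δω/dt) + ω₀×(Iω₀) = (0.0600, -0.0300, 0.0800)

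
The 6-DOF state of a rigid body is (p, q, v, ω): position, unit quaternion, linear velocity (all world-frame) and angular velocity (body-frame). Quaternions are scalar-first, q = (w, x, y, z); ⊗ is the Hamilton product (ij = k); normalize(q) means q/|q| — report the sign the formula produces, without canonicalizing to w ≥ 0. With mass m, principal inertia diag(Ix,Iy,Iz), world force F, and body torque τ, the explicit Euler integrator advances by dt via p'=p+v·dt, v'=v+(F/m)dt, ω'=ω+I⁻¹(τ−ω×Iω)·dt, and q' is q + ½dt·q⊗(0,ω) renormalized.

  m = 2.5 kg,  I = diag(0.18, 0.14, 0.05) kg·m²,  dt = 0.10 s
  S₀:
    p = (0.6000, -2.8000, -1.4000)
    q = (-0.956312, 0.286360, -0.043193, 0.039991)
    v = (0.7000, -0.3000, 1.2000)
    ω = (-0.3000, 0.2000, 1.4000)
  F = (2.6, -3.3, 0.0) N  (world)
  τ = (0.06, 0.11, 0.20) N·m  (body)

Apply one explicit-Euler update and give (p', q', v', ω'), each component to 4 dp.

p' = (0.6700, -2.8300, -1.2800)
q' = (-0.9519, 0.2965, -0.0732, -0.0247)
v' = (0.8040, -0.4320, 1.2000)
ω' = (-0.2527, 0.3176, 1.7952)

new position p' = (0.6700, -2.8300, -1.2800)
v + (F/m)dt = (0.8040, -0.4320, 1.2000)
gyro term ω×Iω = (-0.0252, -0.0546, 0.0024)
α = I⁻¹(τ − ω×Iω) = (0.4733, 1.1757, 3.9520)
ω + α·dt = (-0.2527, 0.3176, 1.7952)
2q̇ = q⊗(0,ω) = (0.0385592, 0.2184252, -0.6041637, -1.2945227)
updated quaternion q' = (-0.9519, 0.2965, -0.0732, -0.0247)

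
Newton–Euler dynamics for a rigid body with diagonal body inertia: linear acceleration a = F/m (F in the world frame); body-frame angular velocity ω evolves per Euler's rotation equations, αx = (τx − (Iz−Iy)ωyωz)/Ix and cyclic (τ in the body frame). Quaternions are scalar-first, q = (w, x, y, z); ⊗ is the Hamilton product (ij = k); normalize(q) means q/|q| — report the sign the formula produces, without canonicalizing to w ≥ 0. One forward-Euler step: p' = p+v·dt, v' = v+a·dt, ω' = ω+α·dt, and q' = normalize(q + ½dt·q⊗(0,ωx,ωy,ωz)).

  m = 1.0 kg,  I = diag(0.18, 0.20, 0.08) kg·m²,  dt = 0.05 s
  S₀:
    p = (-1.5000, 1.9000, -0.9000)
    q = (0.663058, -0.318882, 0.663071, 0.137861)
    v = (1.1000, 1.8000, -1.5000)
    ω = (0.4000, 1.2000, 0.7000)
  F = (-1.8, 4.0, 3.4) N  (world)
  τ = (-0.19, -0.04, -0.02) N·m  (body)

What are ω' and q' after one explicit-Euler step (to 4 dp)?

ω×(Iω) gyroscopic = (-0.1008, 0.0280, 0.0096)
(τ − ω×Iω)/I = (-0.4956, -0.3400, -0.3700)
ω + α·dt = (0.3752, 1.1830, 0.6815)
Hamilton product q⊗(0,ω) = (-0.7646351, 0.5639397, 1.0740314, -0.1837462)
q' = normalize(q + ½dt·q⊗(0,ω)) = (0.6435, -0.3046, 0.6895, 0.1332)

ω' = (0.3752, 1.1830, 0.6815)
q' = (0.6435, -0.3046, 0.6895, 0.1332)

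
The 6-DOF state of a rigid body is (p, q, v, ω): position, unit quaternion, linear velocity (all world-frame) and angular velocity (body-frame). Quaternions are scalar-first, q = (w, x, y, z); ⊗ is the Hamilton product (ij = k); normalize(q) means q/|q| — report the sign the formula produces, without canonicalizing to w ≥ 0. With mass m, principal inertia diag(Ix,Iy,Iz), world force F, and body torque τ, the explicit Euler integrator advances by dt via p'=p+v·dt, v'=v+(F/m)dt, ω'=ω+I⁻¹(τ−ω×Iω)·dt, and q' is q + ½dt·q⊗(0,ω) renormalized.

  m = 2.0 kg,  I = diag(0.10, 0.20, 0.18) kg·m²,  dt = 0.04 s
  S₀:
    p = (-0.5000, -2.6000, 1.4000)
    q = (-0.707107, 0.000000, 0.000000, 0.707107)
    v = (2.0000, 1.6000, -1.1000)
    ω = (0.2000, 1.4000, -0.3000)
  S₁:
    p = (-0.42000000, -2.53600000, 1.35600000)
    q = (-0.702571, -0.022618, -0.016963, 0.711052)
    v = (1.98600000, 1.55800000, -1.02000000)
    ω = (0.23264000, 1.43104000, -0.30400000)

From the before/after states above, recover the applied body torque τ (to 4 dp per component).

ω₁ − ω₀ = (0.03264000, 0.03104000, -0.00400000)
I·α + gyro = (0.0900, 0.1600, 0.0100)

τ = (0.0900, 0.1600, 0.0100)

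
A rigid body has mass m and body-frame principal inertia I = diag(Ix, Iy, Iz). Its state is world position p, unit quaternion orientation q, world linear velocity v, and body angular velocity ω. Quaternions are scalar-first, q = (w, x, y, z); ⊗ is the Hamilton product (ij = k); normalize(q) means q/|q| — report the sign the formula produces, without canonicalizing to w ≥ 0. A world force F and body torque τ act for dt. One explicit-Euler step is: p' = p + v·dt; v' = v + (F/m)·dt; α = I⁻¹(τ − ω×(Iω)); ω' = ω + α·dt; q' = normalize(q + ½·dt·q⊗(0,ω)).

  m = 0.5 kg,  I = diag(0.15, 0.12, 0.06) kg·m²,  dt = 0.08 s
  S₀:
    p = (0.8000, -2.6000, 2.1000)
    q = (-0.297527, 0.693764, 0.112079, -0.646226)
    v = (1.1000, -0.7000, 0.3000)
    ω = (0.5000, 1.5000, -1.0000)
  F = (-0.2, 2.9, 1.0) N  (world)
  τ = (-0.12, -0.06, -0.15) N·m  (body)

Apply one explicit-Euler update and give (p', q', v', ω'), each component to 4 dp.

a = (-0.4000, 5.8000, 2.0000)
new position p' = (0.8880, -2.6560, 2.1240)
v' = v + a·dt = (1.0680, -0.2360, 0.4600)
gyro term ω×Iω = (0.0900, -0.0450, -0.0225)
(τ − ω×Iω)/I = (-1.4000, -0.1250, -2.1250)
ω + α·dt = (0.3880, 1.4900, -1.1700)
2q̇ = q⊗(0,ω) = (-1.1612265, 0.7084965, -0.0756395, 1.2821335)
updated quaternion q' = (-0.3430, 0.7201, 0.1087, -0.5933)

p' = (0.8880, -2.6560, 2.1240)
q' = (-0.3430, 0.7201, 0.1087, -0.5933)
v' = (1.0680, -0.2360, 0.4600)
ω' = (0.3880, 1.4900, -1.1700)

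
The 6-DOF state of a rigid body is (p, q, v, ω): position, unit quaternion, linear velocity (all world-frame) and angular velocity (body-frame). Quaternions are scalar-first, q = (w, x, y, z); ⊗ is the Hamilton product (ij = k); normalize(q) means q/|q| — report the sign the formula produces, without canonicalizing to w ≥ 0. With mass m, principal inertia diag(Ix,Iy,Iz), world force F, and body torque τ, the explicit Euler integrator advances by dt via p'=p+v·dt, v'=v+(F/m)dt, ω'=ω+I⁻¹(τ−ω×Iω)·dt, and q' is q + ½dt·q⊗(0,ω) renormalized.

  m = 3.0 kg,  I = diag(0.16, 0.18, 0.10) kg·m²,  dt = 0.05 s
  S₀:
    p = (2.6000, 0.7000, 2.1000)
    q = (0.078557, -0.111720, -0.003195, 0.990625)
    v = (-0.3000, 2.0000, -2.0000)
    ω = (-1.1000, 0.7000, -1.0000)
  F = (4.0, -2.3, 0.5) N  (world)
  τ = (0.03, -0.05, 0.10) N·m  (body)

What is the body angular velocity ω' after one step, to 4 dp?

precession coupling ω×(Iω) = (0.0560, 0.0660, -0.0154)
angular accel α = (-0.1625, -0.6444, 1.1540)
new body rate ω' = (-1.1081, 0.6678, -0.9423)

ω' = (-1.1081, 0.6678, -0.9423)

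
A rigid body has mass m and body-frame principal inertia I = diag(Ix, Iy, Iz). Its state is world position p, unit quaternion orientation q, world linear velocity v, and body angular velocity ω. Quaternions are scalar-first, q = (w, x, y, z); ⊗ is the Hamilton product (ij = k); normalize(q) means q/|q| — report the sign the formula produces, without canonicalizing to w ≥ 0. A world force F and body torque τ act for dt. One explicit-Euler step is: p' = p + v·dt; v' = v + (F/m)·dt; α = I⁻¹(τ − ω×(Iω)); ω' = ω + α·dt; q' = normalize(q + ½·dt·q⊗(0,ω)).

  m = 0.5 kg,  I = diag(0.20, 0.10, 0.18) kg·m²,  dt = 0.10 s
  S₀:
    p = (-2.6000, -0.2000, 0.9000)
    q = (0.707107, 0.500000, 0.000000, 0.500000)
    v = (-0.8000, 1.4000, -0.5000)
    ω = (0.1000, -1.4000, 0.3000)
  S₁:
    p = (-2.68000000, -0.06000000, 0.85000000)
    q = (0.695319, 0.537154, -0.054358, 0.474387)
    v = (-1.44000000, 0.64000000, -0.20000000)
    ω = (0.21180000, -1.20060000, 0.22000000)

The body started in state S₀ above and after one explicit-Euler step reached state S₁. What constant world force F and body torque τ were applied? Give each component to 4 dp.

F = (-3.2000, -3.8000, 1.5000)
τ = (0.1900, 0.2000, -0.1300)

v₁ − v₀ = (-0.64000000, -0.76000000, 0.30000000)
applied force F = (-3.2000, -3.8000, 1.5000)
Δω = ω₁−ω₀ = (0.11180000, 0.19940000, -0.08000000)
precession coupling = (-0.0336, 0.0006, 0.0140)
I·α + gyro = (0.1900, 0.2000, -0.1300)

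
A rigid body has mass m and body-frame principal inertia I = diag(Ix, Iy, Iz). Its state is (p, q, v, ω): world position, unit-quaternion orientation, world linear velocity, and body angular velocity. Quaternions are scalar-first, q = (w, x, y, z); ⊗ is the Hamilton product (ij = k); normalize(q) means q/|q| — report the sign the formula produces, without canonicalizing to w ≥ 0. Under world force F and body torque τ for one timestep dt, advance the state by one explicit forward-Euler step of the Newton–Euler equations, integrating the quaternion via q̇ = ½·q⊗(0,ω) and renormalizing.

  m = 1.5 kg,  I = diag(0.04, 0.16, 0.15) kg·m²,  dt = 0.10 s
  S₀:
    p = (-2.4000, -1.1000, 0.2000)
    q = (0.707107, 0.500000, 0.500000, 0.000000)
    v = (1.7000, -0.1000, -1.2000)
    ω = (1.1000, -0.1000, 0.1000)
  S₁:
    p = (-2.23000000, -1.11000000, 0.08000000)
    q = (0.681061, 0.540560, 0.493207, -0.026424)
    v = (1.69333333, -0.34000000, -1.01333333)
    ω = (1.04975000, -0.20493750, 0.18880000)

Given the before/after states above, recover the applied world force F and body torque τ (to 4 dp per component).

ω₁ − ω₀ = (-0.05025000, -0.10493750, 0.08880000)
I·α + gyro = (-0.0200, -0.1800, 0.1200)
v₁ − v₀ = (-0.00666667, -0.24000000, 0.18666667)
applied force F = (-0.1000, -3.6000, 2.8000)

F = (-0.1000, -3.6000, 2.8000)
τ = (-0.0200, -0.1800, 0.1200)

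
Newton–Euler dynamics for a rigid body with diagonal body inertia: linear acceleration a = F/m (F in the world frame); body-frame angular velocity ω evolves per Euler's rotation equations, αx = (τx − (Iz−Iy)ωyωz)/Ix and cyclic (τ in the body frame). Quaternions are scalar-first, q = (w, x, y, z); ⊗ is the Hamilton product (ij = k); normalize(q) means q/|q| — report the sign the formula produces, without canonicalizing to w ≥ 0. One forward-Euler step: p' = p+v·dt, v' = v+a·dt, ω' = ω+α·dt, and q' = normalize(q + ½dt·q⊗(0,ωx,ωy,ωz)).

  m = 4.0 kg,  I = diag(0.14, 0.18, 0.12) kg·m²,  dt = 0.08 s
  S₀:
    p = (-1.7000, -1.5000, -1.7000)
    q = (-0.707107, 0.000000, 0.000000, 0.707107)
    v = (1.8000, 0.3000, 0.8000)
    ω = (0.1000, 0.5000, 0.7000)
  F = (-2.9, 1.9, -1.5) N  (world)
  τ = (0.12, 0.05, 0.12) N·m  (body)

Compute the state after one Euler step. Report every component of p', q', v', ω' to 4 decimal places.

gyro term ω×Iω = (-0.0210, 0.0014, 0.0020)
angular accel α = (1.0071, 0.2700, 0.9833)
new body rate ω' = (0.1806, 0.5216, 0.7787)
2q̇ = q⊗(0,ω) = (-0.4949749, -0.4242642, -0.2828428, -0.4949749)
q' = normalize(q + ½dt·q⊗(0,ω)) = (-0.7265, -0.0170, -0.0113, 0.6869)
new position p' = (-1.5560, -1.4760, -1.6360)
v + (F/m)dt = (1.7420, 0.3380, 0.7700)

p' = (-1.5560, -1.4760, -1.6360)
q' = (-0.7265, -0.0170, -0.0113, 0.6869)
v' = (1.7420, 0.3380, 0.7700)
ω' = (0.1806, 0.5216, 0.7787)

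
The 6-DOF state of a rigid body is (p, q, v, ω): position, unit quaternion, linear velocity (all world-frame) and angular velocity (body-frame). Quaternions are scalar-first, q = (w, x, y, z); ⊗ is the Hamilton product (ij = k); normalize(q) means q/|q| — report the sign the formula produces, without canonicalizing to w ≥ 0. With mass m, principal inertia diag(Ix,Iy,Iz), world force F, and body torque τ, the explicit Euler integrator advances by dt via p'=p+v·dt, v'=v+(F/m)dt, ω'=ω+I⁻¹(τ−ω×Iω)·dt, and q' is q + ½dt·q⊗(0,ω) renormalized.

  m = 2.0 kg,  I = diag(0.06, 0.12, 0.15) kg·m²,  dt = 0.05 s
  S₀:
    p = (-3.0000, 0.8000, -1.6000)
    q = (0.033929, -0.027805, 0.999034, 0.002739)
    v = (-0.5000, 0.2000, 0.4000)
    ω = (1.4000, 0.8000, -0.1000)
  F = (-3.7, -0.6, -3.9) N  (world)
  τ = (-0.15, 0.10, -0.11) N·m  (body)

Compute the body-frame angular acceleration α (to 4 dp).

gyro term ω×Iω = (-0.0024, 0.0126, 0.0672)
angular accel α = (-2.4600, 0.7283, -1.1813)

α = (-2.4600, 0.7283, -1.1813)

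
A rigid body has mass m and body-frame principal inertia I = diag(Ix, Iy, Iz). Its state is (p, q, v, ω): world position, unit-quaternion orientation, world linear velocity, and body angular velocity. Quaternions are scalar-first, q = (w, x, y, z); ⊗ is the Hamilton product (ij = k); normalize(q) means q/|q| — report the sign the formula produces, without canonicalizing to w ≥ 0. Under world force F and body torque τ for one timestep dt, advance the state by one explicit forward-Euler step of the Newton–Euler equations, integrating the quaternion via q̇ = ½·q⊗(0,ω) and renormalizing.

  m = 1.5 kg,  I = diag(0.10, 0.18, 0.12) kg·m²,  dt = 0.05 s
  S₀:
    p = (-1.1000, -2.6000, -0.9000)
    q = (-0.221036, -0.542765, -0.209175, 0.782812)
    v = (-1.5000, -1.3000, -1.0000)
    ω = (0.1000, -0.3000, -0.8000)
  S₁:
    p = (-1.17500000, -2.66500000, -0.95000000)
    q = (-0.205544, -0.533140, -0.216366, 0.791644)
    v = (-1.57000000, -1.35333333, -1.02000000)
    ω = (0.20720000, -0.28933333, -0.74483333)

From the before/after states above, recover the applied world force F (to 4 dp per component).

F = (-2.1000, -1.6000, -0.6000)

Δv = v₁−v₀ = (-0.07000000, -0.05333333, -0.02000000)
applied force F = (-2.1000, -1.6000, -0.6000)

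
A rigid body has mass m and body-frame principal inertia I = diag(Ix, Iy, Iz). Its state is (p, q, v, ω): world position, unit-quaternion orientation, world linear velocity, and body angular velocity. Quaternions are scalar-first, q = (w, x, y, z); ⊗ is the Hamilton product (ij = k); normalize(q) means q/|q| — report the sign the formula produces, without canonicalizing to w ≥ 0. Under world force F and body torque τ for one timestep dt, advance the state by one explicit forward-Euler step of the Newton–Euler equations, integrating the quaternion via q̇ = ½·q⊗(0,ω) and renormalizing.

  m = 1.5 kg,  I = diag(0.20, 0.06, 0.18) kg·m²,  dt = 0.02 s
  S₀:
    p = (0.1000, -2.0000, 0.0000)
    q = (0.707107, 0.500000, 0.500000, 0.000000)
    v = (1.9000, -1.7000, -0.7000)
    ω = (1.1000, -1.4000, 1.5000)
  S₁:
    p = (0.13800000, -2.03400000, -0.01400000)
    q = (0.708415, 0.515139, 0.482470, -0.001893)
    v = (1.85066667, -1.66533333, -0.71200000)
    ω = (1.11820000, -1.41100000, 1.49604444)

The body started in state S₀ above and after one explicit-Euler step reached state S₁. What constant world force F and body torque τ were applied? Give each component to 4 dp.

velocity change Δv = (-0.04933333, 0.03466667, -0.01200000)
applied force F = (-3.7000, 2.6000, -0.9000)
rate change Δω = (0.01820000, -0.01100000, -0.00395556)
gyro term ω₀×Iω₀ = (-0.2520, 0.0330, 0.2156)
applied torque τ = (-0.0700, 0.0000, 0.1800)

F = (-3.7000, 2.6000, -0.9000)
τ = (-0.0700, 0.0000, 0.1800)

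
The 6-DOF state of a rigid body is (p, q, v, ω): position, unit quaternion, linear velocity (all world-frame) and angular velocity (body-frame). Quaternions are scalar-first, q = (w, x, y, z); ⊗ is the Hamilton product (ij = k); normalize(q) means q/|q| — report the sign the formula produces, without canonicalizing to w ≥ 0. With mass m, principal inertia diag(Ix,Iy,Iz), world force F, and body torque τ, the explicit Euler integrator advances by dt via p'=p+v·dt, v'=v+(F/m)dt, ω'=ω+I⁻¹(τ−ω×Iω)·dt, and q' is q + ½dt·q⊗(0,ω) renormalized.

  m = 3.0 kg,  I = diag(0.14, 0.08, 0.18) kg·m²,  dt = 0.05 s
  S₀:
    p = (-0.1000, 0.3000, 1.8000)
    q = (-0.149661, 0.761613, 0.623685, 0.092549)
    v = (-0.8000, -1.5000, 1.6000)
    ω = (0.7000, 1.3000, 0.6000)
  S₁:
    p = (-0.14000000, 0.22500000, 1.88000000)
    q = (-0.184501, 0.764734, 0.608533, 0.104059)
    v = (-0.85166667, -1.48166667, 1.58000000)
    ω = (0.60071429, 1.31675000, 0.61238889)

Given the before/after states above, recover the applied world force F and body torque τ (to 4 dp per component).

ω₁ − ω₀ = (-0.09928571, 0.01675000, 0.01238889)
gyro term ω₀×Iω₀ = (0.0780, -0.0168, -0.0546)
applied torque τ = (-0.2000, 0.0100, -0.0100)
Δv = v₁−v₀ = (-0.05166667, 0.01833333, -0.02000000)
applied force F = (-3.1000, 1.1000, -1.2000)

F = (-3.1000, 1.1000, -1.2000)
τ = (-0.2000, 0.0100, -0.0100)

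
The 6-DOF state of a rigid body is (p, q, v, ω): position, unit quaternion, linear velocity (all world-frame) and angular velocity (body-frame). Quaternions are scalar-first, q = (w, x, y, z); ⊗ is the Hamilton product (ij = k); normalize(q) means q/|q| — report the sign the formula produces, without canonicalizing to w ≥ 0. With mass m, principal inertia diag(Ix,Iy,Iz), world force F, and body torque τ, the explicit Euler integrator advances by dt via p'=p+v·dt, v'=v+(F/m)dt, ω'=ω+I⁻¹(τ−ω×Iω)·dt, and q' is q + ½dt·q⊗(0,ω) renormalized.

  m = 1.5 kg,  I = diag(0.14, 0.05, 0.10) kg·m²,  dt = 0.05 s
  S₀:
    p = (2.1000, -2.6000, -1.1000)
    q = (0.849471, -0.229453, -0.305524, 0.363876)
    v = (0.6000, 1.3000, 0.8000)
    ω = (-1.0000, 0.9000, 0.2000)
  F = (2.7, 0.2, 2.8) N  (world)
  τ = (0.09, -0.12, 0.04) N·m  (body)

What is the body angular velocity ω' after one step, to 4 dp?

ω' = (-0.9711, 0.7880, 0.1795)

ω×(Iω) gyroscopic = (0.0090, -0.0080, 0.0810)
(τ − ω×Iω)/I = (0.5786, -2.2400, -0.4100)
new body rate ω' = (-0.9711, 0.7880, 0.1795)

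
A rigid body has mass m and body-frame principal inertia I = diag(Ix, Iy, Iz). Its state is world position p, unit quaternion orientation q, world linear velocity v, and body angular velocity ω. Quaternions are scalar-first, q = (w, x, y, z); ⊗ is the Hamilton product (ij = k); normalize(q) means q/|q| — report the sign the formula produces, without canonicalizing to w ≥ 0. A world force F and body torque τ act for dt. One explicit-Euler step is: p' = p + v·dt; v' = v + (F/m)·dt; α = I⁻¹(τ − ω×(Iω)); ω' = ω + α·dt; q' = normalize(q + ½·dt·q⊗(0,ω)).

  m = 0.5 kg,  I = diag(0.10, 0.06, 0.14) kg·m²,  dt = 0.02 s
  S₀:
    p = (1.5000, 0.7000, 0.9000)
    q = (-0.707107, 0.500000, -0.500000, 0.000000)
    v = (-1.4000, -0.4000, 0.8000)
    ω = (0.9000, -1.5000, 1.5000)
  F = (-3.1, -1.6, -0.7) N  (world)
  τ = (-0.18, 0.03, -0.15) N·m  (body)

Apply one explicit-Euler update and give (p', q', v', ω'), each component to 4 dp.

gyro term ω×Iω = (-0.1800, -0.0540, 0.0540)
α = I⁻¹(τ − ω×Iω) = (0.0000, 1.4000, -1.4571)
new body rate ω' = (0.9000, -1.4720, 1.4709)
Hamilton product q⊗(0,ω) = (-1.2000000, -1.3863963, 0.3106605, -1.3606605)
q + ½dt·q⊗(0,ω), renormalized = (-0.7189, 0.4860, -0.4968, -0.0136)
linear accel F/m = (-6.2000, -3.2000, -1.4000)
p' = p + v·dt = (1.4720, 0.6920, 0.9160)
new velocity v' = (-1.5240, -0.4640, 0.7720)

p' = (1.4720, 0.6920, 0.9160)
q' = (-0.7189, 0.4860, -0.4968, -0.0136)
v' = (-1.5240, -0.4640, 0.7720)
ω' = (0.9000, -1.4720, 1.4709)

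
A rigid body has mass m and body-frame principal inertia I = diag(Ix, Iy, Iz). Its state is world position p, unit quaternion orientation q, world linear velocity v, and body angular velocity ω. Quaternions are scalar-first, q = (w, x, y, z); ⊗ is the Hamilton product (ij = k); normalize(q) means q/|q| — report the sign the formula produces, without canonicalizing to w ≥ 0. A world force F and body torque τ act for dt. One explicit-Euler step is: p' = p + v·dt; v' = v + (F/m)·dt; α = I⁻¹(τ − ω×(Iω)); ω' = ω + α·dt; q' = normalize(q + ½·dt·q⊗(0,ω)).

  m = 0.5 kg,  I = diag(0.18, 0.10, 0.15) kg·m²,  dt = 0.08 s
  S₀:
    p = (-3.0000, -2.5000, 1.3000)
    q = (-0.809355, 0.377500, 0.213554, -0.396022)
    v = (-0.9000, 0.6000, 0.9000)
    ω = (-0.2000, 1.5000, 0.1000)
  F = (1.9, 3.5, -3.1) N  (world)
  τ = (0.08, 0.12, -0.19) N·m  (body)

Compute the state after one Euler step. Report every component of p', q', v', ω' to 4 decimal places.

p' = (-3.0720, -2.4520, 1.3720)
q' = (-0.8161, 0.4078, 0.1663, -0.3742)
v' = (-0.5960, 1.1600, 0.4040)
ω' = (-0.1678, 1.5965, -0.0141)

angular accel α = (0.4028, 1.2060, -1.4267)
ω' = ω + α·dt = (-0.1678, 1.5965, -0.0141)
Hamilton product q⊗(0,ω) = (-0.2052288, 0.7772594, -1.1725781, 0.5280253)
q + ½dt·q⊗(0,ω), renormalized = (-0.8161, 0.4078, 0.1663, -0.3742)
linear accel F/m = (3.8000, 7.0000, -6.2000)
p + v·dt = (-3.0720, -2.4520, 1.3720)
v' = v + a·dt = (-0.5960, 1.1600, 0.4040)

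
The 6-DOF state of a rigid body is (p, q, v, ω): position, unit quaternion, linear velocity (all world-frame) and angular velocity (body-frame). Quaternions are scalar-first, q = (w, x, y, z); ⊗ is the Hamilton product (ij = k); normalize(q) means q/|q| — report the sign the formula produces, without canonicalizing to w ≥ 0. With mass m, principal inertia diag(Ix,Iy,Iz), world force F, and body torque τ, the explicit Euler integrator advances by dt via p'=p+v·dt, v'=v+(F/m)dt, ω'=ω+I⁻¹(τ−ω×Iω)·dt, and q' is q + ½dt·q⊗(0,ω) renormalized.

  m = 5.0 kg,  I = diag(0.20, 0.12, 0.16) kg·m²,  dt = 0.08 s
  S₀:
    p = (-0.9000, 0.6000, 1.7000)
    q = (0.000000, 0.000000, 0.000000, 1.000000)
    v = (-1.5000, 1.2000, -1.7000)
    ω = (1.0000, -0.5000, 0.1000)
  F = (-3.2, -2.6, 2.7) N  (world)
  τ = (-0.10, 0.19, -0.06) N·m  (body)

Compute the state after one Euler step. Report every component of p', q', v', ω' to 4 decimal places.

p' = (-1.0200, 0.6960, 1.5640)
q' = (-0.0040, 0.0200, 0.0400, 0.9990)
v' = (-1.5512, 1.1584, -1.6568)
ω' = (0.9608, -0.3760, 0.0500)

precession coupling ω×(Iω) = (-0.0020, 0.0040, 0.0400)
(τ − ω×Iω)/I = (-0.4900, 1.5500, -0.6250)
ω' = ω + α·dt = (0.9608, -0.3760, 0.0500)
Hamilton product q⊗(0,ω) = (-0.1000000, 0.5000000, 1.0000000, 0.0000000)
q + ½dt·q⊗(0,ω), renormalized = (-0.0040, 0.0200, 0.0400, 0.9990)
a = F/m = (-0.6400, -0.5200, 0.5400)
new position p' = (-1.0200, 0.6960, 1.5640)
v' = v + a·dt = (-1.5512, 1.1584, -1.6568)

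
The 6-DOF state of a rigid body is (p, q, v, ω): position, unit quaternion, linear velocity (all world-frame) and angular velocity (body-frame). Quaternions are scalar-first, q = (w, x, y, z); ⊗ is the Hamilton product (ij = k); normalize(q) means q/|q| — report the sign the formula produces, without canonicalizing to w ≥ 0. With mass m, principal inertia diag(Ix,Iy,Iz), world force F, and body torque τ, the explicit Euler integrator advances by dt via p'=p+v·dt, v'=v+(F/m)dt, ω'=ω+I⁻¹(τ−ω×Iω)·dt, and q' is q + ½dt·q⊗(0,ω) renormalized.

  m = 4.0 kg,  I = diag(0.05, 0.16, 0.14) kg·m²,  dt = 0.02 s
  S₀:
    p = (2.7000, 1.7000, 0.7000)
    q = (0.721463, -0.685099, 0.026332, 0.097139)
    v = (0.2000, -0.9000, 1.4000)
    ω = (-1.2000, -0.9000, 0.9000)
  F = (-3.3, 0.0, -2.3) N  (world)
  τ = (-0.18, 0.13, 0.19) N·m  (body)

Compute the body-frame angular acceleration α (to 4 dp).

α = (-3.9240, 0.2050, 0.5086)

ω×(Iω) gyroscopic = (0.0162, 0.0972, 0.1188)
(τ − ω×Iω)/I = (-3.9240, 0.2050, 0.5086)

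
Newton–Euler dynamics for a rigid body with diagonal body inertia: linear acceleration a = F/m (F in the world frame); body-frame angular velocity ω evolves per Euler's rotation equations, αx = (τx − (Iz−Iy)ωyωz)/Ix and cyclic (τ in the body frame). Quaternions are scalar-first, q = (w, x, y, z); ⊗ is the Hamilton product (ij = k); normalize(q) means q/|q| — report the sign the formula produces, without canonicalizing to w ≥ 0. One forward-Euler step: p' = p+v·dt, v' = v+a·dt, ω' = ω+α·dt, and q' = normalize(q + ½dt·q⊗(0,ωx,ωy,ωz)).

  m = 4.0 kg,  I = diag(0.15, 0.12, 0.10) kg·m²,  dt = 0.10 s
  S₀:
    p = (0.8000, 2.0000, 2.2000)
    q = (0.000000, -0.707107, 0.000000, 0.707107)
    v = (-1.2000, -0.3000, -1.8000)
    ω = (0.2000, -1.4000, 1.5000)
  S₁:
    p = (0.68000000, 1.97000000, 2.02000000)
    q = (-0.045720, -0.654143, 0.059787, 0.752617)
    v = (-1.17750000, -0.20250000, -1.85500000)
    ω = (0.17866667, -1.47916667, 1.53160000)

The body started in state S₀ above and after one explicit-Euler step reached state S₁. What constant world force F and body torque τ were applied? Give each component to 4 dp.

F = (0.9000, 3.9000, -2.2000)
τ = (0.0100, -0.0800, 0.0400)

velocity change Δv = (0.02250000, 0.09750000, -0.05500000)
applied force F = (0.9000, 3.9000, -2.2000)
ω₁ − ω₀ = (-0.02133333, -0.07916667, 0.03160000)
ω₀×(Iω₀) = (0.0420, 0.0150, 0.0084)
τ = I·(Δω/dt) + ω₀×(Iω₀) = (0.0100, -0.0800, 0.0400)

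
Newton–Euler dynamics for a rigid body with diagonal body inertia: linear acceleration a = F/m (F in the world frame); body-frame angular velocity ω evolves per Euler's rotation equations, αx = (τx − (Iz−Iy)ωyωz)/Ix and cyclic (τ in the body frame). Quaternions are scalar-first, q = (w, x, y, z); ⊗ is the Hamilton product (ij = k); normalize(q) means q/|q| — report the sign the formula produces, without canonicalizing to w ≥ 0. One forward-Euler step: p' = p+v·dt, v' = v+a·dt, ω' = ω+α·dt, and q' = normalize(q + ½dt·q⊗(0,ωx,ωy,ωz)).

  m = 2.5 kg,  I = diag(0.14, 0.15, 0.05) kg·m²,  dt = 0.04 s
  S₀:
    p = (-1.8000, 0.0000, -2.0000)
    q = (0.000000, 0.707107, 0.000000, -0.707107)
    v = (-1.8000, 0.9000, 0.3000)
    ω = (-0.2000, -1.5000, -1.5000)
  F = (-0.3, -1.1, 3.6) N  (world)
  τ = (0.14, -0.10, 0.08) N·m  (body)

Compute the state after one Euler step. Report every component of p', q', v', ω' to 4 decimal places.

(τ − ω×Iω)/I = (2.6071, -0.8467, 1.5400)
ω' = ω + α·dt = (-0.0957, -1.5339, -1.4384)
q⊗(0,ω) = (-0.9192391, -1.0606605, 1.2020819, -1.0606605)
q + ½dt·q⊗(0,ω), renormalized = (-0.0184, 0.6853, 0.0240, -0.7277)
a = F/m = (-0.1200, -0.4400, 1.4400)
p + v·dt = (-1.8720, 0.0360, -1.9880)
v + (F/m)dt = (-1.8048, 0.8824, 0.3576)

p' = (-1.8720, 0.0360, -1.9880)
q' = (-0.0184, 0.6853, 0.0240, -0.7277)
v' = (-1.8048, 0.8824, 0.3576)
ω' = (-0.0957, -1.5339, -1.4384)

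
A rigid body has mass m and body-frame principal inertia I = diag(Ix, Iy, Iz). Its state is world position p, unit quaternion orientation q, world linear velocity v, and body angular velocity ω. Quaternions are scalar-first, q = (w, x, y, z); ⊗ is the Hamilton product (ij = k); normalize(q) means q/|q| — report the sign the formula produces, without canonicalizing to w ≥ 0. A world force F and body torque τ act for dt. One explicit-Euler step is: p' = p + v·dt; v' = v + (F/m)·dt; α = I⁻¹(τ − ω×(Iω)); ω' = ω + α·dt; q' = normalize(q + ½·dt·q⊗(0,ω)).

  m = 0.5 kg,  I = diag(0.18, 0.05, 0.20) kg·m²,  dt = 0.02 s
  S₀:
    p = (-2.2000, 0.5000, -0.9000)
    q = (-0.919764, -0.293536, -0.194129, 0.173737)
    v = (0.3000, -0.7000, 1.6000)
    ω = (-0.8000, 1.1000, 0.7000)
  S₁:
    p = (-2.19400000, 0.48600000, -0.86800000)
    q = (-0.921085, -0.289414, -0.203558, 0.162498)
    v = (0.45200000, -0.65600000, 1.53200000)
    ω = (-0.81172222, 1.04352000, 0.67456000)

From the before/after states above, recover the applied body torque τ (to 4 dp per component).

τ = (0.0100, -0.1300, -0.1400)

rate change Δω = (-0.01172222, -0.05648000, -0.02544000)
precession coupling = (0.1155, 0.0112, 0.1144)
applied torque τ = (0.0100, -0.1300, -0.1400)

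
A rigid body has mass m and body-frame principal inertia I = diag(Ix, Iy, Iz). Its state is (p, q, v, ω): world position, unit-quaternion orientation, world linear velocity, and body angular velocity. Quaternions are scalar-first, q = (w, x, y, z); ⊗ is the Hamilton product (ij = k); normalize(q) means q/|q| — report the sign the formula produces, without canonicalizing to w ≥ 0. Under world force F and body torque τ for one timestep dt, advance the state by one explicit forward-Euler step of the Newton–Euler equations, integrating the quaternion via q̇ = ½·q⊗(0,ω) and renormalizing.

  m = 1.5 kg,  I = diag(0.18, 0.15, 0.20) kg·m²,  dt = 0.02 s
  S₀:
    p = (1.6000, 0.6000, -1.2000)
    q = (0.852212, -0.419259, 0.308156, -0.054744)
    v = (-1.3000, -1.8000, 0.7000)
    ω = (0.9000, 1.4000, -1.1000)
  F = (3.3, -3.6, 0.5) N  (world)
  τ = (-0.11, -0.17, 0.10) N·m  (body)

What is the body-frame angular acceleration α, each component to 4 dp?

ω×(Iω) gyroscopic = (-0.0770, 0.0198, -0.0378)
α = I⁻¹(τ − ω×Iω) = (-0.1833, -1.2653, 0.6890)

α = (-0.1833, -1.2653, 0.6890)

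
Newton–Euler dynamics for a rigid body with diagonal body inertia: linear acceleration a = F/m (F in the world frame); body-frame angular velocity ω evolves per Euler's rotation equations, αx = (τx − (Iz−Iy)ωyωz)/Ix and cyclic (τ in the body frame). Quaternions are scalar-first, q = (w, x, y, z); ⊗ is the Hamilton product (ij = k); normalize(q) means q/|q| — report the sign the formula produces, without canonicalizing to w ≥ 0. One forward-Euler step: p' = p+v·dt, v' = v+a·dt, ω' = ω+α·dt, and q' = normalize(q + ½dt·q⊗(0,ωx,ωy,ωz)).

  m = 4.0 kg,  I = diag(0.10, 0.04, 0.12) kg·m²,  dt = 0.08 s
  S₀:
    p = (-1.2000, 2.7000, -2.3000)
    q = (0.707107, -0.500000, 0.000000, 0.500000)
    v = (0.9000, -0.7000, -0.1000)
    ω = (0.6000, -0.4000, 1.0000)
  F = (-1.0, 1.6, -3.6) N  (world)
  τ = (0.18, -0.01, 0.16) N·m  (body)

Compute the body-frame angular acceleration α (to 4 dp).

precession coupling ω×(Iω) = (-0.0320, -0.0120, 0.0144)
(τ − ω×Iω)/I = (2.1200, 0.0500, 1.2133)

α = (2.1200, 0.0500, 1.2133)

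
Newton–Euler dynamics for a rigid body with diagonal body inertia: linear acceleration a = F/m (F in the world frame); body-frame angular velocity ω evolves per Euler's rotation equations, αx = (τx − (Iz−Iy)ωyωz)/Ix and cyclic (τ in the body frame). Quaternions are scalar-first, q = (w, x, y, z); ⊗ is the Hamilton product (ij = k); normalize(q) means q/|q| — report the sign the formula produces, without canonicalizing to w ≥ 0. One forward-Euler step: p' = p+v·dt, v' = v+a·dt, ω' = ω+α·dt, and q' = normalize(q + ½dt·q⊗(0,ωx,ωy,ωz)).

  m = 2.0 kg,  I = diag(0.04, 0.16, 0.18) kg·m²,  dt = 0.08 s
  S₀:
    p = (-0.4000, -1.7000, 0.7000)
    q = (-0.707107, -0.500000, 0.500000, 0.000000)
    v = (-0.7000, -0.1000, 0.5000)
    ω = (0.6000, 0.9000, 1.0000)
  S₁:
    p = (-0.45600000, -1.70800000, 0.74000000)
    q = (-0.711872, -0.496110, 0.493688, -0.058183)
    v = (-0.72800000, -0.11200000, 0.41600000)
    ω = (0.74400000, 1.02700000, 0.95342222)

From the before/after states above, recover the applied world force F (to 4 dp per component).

Δv = v₁−v₀ = (-0.02800000, -0.01200000, -0.08400000)
applied force F = (-0.7000, -0.3000, -2.1000)

F = (-0.7000, -0.3000, -2.1000)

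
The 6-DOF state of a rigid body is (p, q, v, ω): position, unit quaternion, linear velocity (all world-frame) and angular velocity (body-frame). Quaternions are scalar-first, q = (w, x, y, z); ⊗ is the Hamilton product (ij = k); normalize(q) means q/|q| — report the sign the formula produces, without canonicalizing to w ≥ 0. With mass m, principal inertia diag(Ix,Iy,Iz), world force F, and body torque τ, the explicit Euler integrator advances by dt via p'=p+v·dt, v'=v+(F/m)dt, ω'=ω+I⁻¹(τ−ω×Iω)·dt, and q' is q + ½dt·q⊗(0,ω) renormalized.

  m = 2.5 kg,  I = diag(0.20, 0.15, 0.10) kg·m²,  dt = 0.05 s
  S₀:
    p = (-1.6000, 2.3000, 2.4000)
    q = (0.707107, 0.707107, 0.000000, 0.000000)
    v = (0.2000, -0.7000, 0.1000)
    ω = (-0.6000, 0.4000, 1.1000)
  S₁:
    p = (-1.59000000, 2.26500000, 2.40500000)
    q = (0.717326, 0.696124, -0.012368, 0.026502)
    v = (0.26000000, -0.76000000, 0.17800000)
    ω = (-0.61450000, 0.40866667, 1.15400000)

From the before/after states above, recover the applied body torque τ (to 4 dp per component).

rate change Δω = (-0.01450000, 0.00866667, 0.05400000)
ω₀×(Iω₀) = (-0.0220, -0.0660, 0.0120)
applied torque τ = (-0.0800, -0.0400, 0.1200)

τ = (-0.0800, -0.0400, 0.1200)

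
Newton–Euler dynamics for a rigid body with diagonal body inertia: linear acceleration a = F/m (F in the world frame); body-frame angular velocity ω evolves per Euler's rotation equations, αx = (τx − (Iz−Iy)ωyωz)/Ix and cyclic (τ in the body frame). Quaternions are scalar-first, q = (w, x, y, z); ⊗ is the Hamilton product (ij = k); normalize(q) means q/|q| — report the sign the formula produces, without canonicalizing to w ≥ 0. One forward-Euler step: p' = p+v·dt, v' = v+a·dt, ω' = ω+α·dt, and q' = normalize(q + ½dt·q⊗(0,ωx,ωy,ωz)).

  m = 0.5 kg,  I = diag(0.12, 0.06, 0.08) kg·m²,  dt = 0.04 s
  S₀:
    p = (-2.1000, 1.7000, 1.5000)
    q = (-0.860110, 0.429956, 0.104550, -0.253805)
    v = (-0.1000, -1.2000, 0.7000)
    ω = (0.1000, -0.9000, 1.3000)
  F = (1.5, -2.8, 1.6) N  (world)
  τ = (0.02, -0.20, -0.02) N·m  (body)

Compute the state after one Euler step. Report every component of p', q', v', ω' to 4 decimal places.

p' = (-2.1040, 1.6520, 1.5280)
q' = (-0.8521, 0.4262, 0.1083, -0.2840)
v' = (0.0200, -1.4240, 0.8280)
ω' = (0.1145, -1.0368, 1.2873)

linear accel F/m = (3.0000, -5.6000, 3.2000)
p' = p + v·dt = (-2.1040, 1.6520, 1.5280)
v + (F/m)dt = (0.0200, -1.4240, 0.8280)
gyro term ω×Iω = (-0.0234, 0.0052, 0.0054)
α = I⁻¹(τ − ω×Iω) = (0.3617, -3.4200, -0.3175)
new body rate ω' = (0.1145, -1.0368, 1.2873)
Hamilton product q⊗(0,ω) = (0.3810459, -0.1785205, 0.1897757, -1.5155584)
q' = normalize(q + ½dt·q⊗(0,ω)) = (-0.8521, 0.4262, 0.1083, -0.2840)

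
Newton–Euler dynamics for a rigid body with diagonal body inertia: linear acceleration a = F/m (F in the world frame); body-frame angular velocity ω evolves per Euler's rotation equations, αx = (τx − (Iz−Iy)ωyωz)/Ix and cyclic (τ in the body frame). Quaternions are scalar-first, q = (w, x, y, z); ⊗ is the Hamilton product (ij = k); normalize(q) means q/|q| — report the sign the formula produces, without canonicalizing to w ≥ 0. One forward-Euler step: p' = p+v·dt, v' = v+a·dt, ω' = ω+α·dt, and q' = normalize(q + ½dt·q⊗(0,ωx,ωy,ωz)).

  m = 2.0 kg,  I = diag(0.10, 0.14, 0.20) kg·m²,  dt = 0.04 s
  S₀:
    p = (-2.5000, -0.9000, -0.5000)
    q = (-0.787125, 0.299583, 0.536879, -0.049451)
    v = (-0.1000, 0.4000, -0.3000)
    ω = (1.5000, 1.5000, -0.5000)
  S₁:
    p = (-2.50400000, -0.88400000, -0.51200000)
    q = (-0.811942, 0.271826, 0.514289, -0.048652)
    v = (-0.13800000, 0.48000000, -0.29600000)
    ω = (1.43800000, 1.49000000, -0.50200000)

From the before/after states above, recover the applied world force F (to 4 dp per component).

F = (-1.9000, 4.0000, 0.2000)

Δv = v₁−v₀ = (-0.03800000, 0.08000000, 0.00400000)
m·(v₁−v₀)/dt = (-1.9000, 4.0000, 0.2000)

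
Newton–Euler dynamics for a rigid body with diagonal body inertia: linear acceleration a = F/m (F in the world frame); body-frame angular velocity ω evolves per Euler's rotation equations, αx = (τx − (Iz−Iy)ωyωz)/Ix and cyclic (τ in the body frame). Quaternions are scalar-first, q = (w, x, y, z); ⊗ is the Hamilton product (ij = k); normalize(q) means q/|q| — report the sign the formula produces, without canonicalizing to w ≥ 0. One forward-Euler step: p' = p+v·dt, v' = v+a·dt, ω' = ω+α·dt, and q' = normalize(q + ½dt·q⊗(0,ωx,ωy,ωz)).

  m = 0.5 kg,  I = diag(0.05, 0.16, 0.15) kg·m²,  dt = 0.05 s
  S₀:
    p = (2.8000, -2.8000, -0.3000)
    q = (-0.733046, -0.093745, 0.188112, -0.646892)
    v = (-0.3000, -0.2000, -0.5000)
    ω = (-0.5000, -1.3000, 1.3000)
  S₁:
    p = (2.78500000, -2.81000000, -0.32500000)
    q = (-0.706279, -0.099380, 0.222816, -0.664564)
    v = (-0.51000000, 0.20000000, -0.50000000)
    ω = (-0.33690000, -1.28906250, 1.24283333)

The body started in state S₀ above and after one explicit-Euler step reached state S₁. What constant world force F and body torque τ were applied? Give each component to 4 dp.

Δv = v₁−v₀ = (-0.21000000, 0.40000000, 0.00000000)
m·(v₁−v₀)/dt = (-2.1000, 4.0000, 0.0000)
rate change Δω = (0.16310000, 0.01093750, -0.05716667)
ω₀×(Iω₀) = (0.0169, 0.0650, 0.0715)
applied torque τ = (0.1800, 0.1000, -0.1000)

F = (-2.1000, 4.0000, 0.0000)
τ = (0.1800, 0.1000, -0.1000)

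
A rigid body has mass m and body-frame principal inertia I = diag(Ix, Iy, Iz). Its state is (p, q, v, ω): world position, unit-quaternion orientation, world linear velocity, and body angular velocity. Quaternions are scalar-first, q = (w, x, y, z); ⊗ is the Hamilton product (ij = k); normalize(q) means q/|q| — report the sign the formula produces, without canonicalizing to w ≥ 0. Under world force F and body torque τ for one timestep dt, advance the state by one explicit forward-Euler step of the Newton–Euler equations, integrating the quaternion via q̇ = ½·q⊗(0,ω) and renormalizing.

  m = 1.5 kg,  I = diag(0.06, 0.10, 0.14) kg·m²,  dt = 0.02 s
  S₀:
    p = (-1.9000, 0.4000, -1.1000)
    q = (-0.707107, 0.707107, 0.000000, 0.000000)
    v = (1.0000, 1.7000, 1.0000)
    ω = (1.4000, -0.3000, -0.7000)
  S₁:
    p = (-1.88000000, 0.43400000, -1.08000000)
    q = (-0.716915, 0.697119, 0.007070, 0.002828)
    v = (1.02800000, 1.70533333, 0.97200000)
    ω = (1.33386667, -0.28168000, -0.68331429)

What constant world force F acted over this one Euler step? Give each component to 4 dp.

velocity change Δv = (0.02800000, 0.00533333, -0.02800000)
applied force F = (2.1000, 0.4000, -2.1000)

F = (2.1000, 0.4000, -2.1000)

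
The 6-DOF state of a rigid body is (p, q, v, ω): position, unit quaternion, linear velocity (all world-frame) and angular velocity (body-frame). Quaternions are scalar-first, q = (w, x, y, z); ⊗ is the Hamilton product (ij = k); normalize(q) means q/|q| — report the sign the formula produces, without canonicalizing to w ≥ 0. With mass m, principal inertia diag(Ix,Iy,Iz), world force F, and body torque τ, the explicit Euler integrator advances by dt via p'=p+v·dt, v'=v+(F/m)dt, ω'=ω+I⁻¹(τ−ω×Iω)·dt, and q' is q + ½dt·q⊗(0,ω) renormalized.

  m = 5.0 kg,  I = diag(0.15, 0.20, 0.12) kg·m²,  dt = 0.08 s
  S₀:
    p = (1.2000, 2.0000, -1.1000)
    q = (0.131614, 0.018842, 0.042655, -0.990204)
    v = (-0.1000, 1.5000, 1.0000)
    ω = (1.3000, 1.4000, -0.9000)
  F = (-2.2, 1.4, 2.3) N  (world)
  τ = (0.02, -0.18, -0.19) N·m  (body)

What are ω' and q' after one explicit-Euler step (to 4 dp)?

ω' = (1.2569, 1.3420, -1.0873)
q' = (0.0923, 0.0793, -0.0008, -0.9926)

precession coupling ω×(Iω) = (0.1008, -0.0351, 0.0910)
α = I⁻¹(τ − ω×Iω) = (-0.5387, -0.7245, -2.3417)
ω' = ω + α·dt = (1.2569, 1.3420, -1.0873)
Hamilton product q⊗(0,ω) = (-0.9753952, 1.5189943, -1.0860478, -0.1475253)
updated quaternion q' = (0.0923, 0.0793, -0.0008, -0.9926)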